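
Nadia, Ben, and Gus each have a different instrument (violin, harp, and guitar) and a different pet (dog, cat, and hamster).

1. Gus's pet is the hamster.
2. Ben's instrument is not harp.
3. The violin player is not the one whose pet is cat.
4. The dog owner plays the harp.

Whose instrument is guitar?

With clues 1–4, Gus and Nadia are impossible for the one with instrument guitar.
That leaves Ben.

Ben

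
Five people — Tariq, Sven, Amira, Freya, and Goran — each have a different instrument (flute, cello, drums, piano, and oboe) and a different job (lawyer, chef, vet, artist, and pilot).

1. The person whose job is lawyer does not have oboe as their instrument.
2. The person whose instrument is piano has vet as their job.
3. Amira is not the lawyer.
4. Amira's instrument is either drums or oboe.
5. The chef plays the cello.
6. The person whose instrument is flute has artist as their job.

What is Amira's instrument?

oboe

With clues 1–4, cello, flute, and piano are impossible for Amira's instrument.
With clues 1–6, drums is impossible for Amira's instrument.
That leaves oboe.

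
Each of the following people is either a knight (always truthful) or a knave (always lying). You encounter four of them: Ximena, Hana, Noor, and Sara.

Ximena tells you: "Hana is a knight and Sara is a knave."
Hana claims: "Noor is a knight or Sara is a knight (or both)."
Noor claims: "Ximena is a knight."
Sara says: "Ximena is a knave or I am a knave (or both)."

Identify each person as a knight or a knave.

Ximena: knave, Hana: knight, Noor: knave, Sara: knight

Consider Ximena. Suppose Ximena is a knight.
Then whichever role Sara has, Sara's statement has the wrong truth value — contradiction.
So Ximena is a knave.
With that fixed, Noor's statement is false, so Noor is a knave.
With that fixed, Sara's statement is true, so Sara is a knight.
With that fixed, Hana's statement is true, so Hana is a knight.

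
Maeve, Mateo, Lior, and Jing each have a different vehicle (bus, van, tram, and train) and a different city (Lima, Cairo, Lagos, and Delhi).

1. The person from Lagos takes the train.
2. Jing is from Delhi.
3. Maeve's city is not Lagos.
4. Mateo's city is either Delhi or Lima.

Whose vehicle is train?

Lior

With clues 1–2, Jing is impossible for the one with vehicle train.
With clues 1–3, Maeve is impossible for the one with vehicle train.
With clues 1–4, Mateo is impossible for the one with vehicle train.
That leaves Lior.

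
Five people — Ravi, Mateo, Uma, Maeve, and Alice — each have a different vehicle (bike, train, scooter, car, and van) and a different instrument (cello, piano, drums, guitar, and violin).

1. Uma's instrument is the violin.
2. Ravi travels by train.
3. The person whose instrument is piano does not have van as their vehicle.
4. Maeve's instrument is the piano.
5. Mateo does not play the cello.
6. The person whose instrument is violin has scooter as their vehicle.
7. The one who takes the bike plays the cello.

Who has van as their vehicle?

Mateo

With clues 1–2, Ravi is impossible for the one with vehicle van.
With clues 1–4, Maeve is impossible for the one with vehicle van.
With clues 1–6, Uma is impossible for the one with vehicle van.
With clues 1–7, Alice is impossible for the one with vehicle van.
That leaves Mateo.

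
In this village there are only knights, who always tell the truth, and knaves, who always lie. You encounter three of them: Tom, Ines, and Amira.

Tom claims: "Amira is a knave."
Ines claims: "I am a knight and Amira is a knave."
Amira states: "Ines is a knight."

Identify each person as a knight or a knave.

Consider Tom. Suppose Tom is a knave.
Then no assignment of the remaining roles makes every statement match its speaker's type — contradiction.
So Tom is a knight.
Consider Ines. Suppose Ines is a knight.
Then no assignment of the remaining roles makes every statement match its speaker's type — contradiction.
So Ines is a knave.
With that fixed, Amira's statement is false, so Amira is a knave.

Tom: knight, Ines: knave, Amira: knave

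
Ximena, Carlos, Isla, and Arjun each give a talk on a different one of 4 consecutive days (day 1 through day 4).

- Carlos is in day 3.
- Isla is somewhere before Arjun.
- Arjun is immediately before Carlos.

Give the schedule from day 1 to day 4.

From clue 1: Carlos → day 3.
From clues 1–2: Isla is in {1,2}.
From clues 1–3: Isla → day 1, Arjun → day 2, Ximena → day 4.

Isla, Arjun, Carlos, Ximena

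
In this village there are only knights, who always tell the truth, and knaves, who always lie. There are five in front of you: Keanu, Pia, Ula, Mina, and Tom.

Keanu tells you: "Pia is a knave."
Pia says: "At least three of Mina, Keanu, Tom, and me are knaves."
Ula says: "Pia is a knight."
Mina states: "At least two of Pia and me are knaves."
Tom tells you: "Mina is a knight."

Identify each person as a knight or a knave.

Keanu: knave, Pia: knight, Ula: knight, Mina: knave, Tom: knave

Consider Keanu. Suppose Keanu is a knight.
Then no assignment of the remaining roles makes every statement match its speaker's type — contradiction.
So Keanu is a knave.
Consider Pia. Suppose Pia is a knave.
Then Keanu's statement comes out true, contradicting Keanu being a knave.
So Pia is a knight.
With that fixed, Ula's statement is true, so Ula is a knight.
With that fixed, Mina's statement is false, so Mina is a knave.
With that fixed, Tom's statement is false, so Tom is a knave.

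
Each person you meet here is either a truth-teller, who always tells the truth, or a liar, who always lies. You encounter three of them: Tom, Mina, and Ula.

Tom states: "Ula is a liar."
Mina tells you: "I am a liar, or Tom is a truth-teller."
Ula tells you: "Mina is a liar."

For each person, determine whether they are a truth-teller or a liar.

Tom: truth-teller, Mina: truth-teller, Ula: liar

Consider Tom. Suppose Tom is a liar.
Then whichever role Mina has, Mina's statement has the wrong truth value — contradiction.
So Tom is a truth-teller.
With that fixed, Mina's statement is true, so Mina is a truth-teller.
With that fixed, Ula's statement is false, so Ula is a liar.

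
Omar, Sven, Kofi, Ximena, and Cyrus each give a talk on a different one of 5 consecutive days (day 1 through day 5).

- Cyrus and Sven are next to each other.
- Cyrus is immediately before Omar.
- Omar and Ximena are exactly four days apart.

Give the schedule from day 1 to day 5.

Ximena, Kofi, Sven, Cyrus, Omar

From clues 1–2: Omar is in {3,4,5}.
From clues 1–3: Ximena → day 1, Kofi → day 2, Sven → day 3, Cyrus → day 4, Omar → day 5.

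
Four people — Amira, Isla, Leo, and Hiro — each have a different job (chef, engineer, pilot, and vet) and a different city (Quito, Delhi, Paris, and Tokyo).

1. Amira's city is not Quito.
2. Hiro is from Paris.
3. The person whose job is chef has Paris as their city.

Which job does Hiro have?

With clues 1–3, engineer, pilot, and vet are impossible for Hiro's job.
That leaves chef.

chef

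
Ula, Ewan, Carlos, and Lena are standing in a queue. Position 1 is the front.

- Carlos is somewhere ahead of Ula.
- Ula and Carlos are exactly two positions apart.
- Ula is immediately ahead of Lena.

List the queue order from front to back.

Carlos, Ewan, Ula, Lena

From clue 1: Ula is in {2,3,4}.
From clues 1–2: Ula is in {3,4}.
From clues 1–3: Carlos → position 1, Ewan → position 2, Ula → position 3, Lena → position 4.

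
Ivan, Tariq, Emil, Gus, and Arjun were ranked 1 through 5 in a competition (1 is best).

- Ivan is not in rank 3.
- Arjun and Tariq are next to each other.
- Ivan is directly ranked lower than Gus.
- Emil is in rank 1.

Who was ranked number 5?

Ivan

With clues 1–3, Gus is ruled out for rank 5.
With clues 1–4, Arjun, Emil, and Tariq are ruled out for rank 5.
So rank 5 is Ivan.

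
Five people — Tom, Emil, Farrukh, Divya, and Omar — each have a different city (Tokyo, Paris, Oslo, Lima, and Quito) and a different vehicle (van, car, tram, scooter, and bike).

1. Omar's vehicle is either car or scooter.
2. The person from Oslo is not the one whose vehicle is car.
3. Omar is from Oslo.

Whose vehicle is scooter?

With clues 1–3, Divya, Emil, Farrukh, and Tom are impossible for the one with vehicle scooter.
That leaves Omar.

Omar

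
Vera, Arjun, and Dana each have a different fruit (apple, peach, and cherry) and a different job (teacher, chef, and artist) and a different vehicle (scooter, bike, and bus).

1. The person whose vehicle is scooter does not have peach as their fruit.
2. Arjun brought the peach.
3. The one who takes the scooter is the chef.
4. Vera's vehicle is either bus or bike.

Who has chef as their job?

With clues 1–3, Arjun is impossible for the one with job chef.
With clues 1–4, Vera is impossible for the one with job chef.
That leaves Dana.

Dana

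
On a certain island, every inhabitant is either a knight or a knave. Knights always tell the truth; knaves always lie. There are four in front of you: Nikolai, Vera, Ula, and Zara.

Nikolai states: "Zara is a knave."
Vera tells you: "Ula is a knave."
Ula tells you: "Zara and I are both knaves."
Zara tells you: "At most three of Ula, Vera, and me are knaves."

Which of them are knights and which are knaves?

Regardless of anyone's role, Zara's statement is true, so Zara is a knight.
With that fixed, Nikolai's statement is false, so Nikolai is a knave.
With that fixed, Ula's statement is false, so Ula is a knave.
With that fixed, Vera's statement is true, so Vera is a knight.

Nikolai: knave, Vera: knight, Ula: knave, Zara: knight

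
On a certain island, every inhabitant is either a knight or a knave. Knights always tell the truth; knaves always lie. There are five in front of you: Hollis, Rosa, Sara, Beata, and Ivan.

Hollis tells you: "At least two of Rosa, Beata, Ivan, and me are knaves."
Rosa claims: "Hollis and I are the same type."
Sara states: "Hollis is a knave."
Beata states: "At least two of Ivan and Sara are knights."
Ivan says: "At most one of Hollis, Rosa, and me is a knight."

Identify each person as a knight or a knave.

Hollis: knight, Rosa: knight, Sara: knave, Beata: knave, Ivan: knave

Consider Hollis. Suppose Hollis is a knave.
Then whichever role Rosa has, Rosa's statement has the wrong truth value — contradiction.
So Hollis is a knight.
With that fixed, Sara's statement is false, so Sara is a knave.
With that fixed, Beata's statement is false, so Beata is a knave.
Consider Rosa. Suppose Rosa is a knave.
Then whichever role Ivan has, Ivan's statement has the wrong truth value — contradiction.
So Rosa is a knight.
With that fixed, Ivan's statement is false, so Ivan is a knave.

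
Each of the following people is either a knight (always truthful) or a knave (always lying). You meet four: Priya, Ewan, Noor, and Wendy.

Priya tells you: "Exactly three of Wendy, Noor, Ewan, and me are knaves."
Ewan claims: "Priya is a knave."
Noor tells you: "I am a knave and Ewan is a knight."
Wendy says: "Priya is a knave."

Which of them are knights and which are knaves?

Priya: knight, Ewan: knave, Noor: knave, Wendy: knave

Consider Priya. Suppose Priya is a knave.
Then no assignment of the remaining roles makes every statement match its speaker's type — contradiction.
So Priya is a knight.
With that fixed, Ewan's statement is false, so Ewan is a knave.
With that fixed, Noor's statement is false, so Noor is a knave.
With that fixed, Wendy's statement is false, so Wendy is a knave.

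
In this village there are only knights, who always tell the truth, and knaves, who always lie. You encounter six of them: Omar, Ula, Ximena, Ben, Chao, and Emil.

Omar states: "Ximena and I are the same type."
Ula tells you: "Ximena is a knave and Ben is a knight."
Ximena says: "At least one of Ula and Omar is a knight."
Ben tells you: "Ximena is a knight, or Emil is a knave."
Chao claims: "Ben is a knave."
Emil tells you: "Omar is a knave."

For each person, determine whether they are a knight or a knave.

Omar: knight, Ula: knave, Ximena: knight, Ben: knight, Chao: knave, Emil: knave

Consider Omar. Suppose Omar is a knave.
Then no assignment of the remaining roles makes every statement match its speaker's type — contradiction.
So Omar is a knight.
With that fixed, Ximena's statement is true, so Ximena is a knight.
With that fixed, Ben's statement is true, so Ben is a knight.
With that fixed, Chao's statement is false, so Chao is a knave.
With that fixed, Emil's statement is false, so Emil is a knave.
With that fixed, Ula's statement is false, so Ula is a knave.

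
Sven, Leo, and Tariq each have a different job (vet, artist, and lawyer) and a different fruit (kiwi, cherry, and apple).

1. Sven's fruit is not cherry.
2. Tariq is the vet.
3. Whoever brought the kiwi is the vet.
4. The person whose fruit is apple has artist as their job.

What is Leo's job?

With clues 1–2, vet is impossible for Leo's job.
With clues 1–4, artist is impossible for Leo's job.
That leaves lawyer.

lawyer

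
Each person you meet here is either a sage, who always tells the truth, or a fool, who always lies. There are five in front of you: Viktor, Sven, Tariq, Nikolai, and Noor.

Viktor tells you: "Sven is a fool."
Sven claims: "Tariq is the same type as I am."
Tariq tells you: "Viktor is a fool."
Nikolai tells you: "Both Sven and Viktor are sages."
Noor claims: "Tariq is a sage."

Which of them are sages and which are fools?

Consider Viktor. Suppose Viktor is a sage.
Then no assignment of the remaining roles makes every statement match its speaker's type — contradiction.
So Viktor is a fool.
With that fixed, Tariq's statement is true, so Tariq is a sage.
With that fixed, Nikolai's statement is false, so Nikolai is a fool.
With that fixed, Noor's statement is true, so Noor is a sage.
Consider Sven. Suppose Sven is a fool.
Then Viktor's statement comes out true, contradicting Viktor being a fool.
So Sven is a sage.

Viktor: fool, Sven: sage, Tariq: sage, Nikolai: fool, Noor: sage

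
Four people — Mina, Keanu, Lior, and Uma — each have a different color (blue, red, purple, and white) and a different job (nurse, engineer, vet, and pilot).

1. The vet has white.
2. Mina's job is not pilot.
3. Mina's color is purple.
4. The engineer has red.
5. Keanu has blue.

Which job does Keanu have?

With clues 1–4, nurse is impossible for Keanu's job.
With clues 1–5, engineer and vet are impossible for Keanu's job.
That leaves pilot.

pilot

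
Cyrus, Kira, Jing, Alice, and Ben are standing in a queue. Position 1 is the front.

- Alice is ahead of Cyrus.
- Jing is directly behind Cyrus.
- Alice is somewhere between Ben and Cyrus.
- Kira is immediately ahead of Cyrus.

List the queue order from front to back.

Ben, Alice, Kira, Cyrus, Jing

From clue 1: Cyrus is in {2,3,4,5}.
From clues 1–2: Cyrus is in {2,3,4}.
From clues 1–3: Cyrus is in {3,4}.
From clues 1–4: Ben → position 1, Alice → position 2, Kira → position 3, Cyrus → position 4, Jing → position 5.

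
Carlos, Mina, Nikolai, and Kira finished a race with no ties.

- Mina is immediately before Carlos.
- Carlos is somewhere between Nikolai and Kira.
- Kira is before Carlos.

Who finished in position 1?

With clue 1, Carlos is ruled out for place 1.
With clues 1–2, Mina is ruled out for place 1.
With clues 1–3, Nikolai is ruled out for place 1.
So place 1 is Kira.

Kira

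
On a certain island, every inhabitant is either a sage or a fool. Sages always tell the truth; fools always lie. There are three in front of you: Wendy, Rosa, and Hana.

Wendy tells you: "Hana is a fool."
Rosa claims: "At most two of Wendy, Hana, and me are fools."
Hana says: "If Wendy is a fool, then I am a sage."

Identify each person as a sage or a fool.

Consider Wendy. Suppose Wendy is a sage.
Then no assignment of the remaining roles makes every statement match its speaker's type — contradiction.
So Wendy is a fool.
Consider Rosa. Suppose Rosa is a fool.
Then no assignment of the remaining roles makes every statement match its speaker's type — contradiction.
So Rosa is a sage.
Consider Hana. Suppose Hana is a fool.
Then Wendy's statement comes out true, contradicting Wendy being a fool.
So Hana is a sage.

Wendy: fool, Rosa: sage, Hana: sage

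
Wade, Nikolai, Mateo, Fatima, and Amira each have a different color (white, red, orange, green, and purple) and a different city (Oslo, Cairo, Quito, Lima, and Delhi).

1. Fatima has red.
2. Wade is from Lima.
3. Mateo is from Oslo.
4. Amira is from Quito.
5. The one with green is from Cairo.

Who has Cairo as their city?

With clues 1–2, Wade is impossible for the one with city Cairo.
With clues 1–3, Mateo is impossible for the one with city Cairo.
With clues 1–4, Amira is impossible for the one with city Cairo.
With clues 1–5, Fatima is impossible for the one with city Cairo.
That leaves Nikolai.

Nikolai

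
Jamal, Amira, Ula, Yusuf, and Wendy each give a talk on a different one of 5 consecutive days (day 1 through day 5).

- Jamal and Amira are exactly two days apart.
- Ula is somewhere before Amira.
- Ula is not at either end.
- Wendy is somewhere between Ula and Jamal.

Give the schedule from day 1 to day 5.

Yusuf, Ula, Amira, Wendy, Jamal

From clues 1–2: Amira is in {2,3,4,5}.
From clues 1–3: Amira is in {3,4,5}.
From clues 1–4: Yusuf → day 1, Ula → day 2, Amira → day 3, Wendy → day 4, Jamal → day 5.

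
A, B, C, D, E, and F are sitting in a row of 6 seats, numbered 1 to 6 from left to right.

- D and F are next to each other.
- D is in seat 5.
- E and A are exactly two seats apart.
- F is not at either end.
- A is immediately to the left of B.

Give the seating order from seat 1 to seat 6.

A, B, E, F, D, C

From clues 1–2: D → seat 5.
From clues 1–3: F is in {4,6}.
From clues 1–4: F → seat 4.
From clues 1–5: A → seat 1, B → seat 2, E → seat 3, C → seat 6.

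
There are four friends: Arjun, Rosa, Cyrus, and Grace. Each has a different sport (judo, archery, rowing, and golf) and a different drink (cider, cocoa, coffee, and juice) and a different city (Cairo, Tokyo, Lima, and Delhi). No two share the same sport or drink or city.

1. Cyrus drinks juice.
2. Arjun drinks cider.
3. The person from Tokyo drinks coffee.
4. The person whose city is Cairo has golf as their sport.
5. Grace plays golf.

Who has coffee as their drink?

Clue 1 rules out Cyrus for the one with drink coffee.
With clues 1–2, Arjun is impossible for the one with drink coffee.
With clues 1–5, Grace is impossible for the one with drink coffee.
That leaves Rosa.

Rosa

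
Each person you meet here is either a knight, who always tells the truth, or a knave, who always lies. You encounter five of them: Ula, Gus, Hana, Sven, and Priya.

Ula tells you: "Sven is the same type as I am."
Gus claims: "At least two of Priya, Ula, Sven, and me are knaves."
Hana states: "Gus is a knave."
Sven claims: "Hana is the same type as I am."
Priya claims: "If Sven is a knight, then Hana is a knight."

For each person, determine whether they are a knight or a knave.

Consider Ula. Suppose Ula is a knave.
Then no assignment of the remaining roles makes every statement match its speaker's type — contradiction.
So Ula is a knight.
Consider Gus. Suppose Gus is a knight.
Then no assignment of the remaining roles makes every statement match its speaker's type — contradiction.
So Gus is a knave.
With that fixed, Hana's statement is true, so Hana is a knight.
With that fixed, Priya's statement is true, so Priya is a knight.
Consider Sven. Suppose Sven is a knave.
Then Ula's statement comes out false, contradicting Ula being a knight.
So Sven is a knight.

Ula: knight, Gus: knave, Hana: knight, Sven: knight, Priya: knight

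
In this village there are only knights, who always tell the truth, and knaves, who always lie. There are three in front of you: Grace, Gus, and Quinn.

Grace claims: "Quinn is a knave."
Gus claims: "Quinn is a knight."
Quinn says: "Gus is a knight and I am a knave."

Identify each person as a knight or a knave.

Grace: knight, Gus: knave, Quinn: knave

Consider Grace. Suppose Grace is a knave.
Then no assignment of the remaining roles makes every statement match its speaker's type — contradiction.
So Grace is a knight.
Consider Gus. Suppose Gus is a knight.
Then whichever role Quinn has, Quinn's statement has the wrong truth value — contradiction.
So Gus is a knave.
With that fixed, Quinn's statement is false, so Quinn is a knave.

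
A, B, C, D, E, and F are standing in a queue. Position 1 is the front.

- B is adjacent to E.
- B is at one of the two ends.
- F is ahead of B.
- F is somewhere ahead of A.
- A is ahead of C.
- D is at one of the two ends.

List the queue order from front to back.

From clues 1–2: B is in {1,6}.
From clues 1–3: E → position 5, B → position 6.
From clues 1–4: A is in {2,3,4}.
From clues 1–5: A is in {2,3}.
From clues 1–6: D → position 1, F → position 2, A → position 3, C → position 4.

D, F, A, C, E, B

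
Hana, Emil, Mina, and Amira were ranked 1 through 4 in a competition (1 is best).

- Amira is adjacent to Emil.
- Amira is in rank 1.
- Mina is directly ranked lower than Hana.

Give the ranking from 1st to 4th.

Amira, Emil, Hana, Mina

From clues 1–2: Amira → rank 1, Emil → rank 2.
From clues 1–3: Hana → rank 3, Mina → rank 4.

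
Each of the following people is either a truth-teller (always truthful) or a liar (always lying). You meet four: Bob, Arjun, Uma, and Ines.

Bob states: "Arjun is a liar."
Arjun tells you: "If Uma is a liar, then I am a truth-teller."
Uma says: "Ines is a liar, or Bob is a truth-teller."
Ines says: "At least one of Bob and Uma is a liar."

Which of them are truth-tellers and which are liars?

Bob: liar, Arjun: truth-teller, Uma: liar, Ines: truth-teller

Consider Bob. Suppose Bob is a truth-teller.
Then no assignment of the remaining roles makes every statement match its speaker's type — contradiction.
So Bob is a liar.
With that fixed, Ines's statement is true, so Ines is a truth-teller.
With that fixed, Uma's statement is false, so Uma is a liar.
Consider Arjun. Suppose Arjun is a liar.
Then Bob's statement comes out true, contradicting Bob being a liar.
So Arjun is a truth-teller.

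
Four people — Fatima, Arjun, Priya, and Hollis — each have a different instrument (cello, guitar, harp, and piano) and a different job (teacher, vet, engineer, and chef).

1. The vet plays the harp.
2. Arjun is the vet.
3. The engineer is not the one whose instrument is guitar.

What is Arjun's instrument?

With clues 1–2, cello, guitar, and piano are impossible for Arjun's instrument.
That leaves harp.

harp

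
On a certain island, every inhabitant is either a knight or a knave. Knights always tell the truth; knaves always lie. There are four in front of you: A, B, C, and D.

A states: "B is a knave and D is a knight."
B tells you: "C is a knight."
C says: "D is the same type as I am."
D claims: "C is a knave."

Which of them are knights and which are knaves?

A: knight, B: knave, C: knave, D: knight

Consider A. Suppose A is a knave.
Then no assignment of the remaining roles makes every statement match its speaker's type — contradiction.
So A is a knight.
Consider B. Suppose B is a knight.
Then A's statement comes out false, contradicting A being a knight.
So B is a knave.
Consider C. Suppose C is a knight.
Then B's statement comes out true, contradicting B being a knave.
So C is a knave.
With that fixed, D's statement is true, so D is a knight.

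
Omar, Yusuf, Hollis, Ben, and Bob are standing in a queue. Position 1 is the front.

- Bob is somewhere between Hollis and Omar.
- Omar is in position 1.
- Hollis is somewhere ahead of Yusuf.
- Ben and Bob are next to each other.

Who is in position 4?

With clues 1–2, Omar is ruled out for position 4.
With clues 1–3, Bob is ruled out for position 4.
With clues 1–4, Ben and Yusuf are ruled out for position 4.
So position 4 is Hollis.

Hollis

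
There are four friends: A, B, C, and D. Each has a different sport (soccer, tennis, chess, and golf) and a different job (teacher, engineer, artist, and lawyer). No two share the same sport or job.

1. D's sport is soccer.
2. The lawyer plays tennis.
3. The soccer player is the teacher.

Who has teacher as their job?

D

With clues 1–3, A, B, and C are impossible for the one with job teacher.
That leaves D.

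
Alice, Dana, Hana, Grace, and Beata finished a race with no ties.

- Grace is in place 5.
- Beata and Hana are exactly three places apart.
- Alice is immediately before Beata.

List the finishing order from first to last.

From clue 1: Grace → place 5.
From clues 1–2: Alice is in {2,3}.
From clues 1–3: Hana → place 1, Dana → place 2, Alice → place 3, Beata → place 4.

Hana, Dana, Alice, Beata, Grace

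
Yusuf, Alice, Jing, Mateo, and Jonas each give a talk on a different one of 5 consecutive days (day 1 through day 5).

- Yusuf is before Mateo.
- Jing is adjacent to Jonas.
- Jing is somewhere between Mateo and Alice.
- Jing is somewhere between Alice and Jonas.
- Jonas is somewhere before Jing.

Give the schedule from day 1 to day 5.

From clue 1: Yusuf is in {1,2,3,4}.
From clues 1–3: Mateo is in {2,5}.
From clues 1–5: Yusuf → day 1, Mateo → day 2, Jonas → day 3, Jing → day 4, Alice → day 5.

Yusuf, Mateo, Jonas, Jing, Alice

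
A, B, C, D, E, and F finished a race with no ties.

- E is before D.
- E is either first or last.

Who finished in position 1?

With clue 1, D is ruled out for place 1.
With clues 1–2, A, B, C, and F are ruled out for place 1.
So place 1 is E.

E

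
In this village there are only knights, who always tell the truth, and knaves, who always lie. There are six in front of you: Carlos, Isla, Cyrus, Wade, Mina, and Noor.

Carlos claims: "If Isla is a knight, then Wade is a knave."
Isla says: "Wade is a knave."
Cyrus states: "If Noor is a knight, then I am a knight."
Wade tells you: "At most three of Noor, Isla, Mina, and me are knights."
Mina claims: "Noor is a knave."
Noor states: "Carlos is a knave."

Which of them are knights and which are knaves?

Carlos: knight, Isla: knave, Cyrus: knight, Wade: knight, Mina: knight, Noor: knave

Consider Carlos. Suppose Carlos is a knave.
Then no assignment of the remaining roles makes every statement match its speaker's type — contradiction.
So Carlos is a knight.
With that fixed, Noor's statement is false, so Noor is a knave.
With that fixed, Cyrus's statement is true, so Cyrus is a knight.
With that fixed, Wade's statement is true, so Wade is a knight.
With that fixed, Mina's statement is true, so Mina is a knight.
With that fixed, Isla's statement is false, so Isla is a knave.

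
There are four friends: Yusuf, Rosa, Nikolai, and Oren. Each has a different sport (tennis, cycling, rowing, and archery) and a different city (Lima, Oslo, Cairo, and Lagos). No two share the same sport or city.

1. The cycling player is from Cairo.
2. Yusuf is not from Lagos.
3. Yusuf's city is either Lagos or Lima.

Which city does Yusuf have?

With clues 1–2, Lagos is impossible for Yusuf's city.
With clues 1–3, Cairo and Oslo are impossible for Yusuf's city.
That leaves Lima.

Lima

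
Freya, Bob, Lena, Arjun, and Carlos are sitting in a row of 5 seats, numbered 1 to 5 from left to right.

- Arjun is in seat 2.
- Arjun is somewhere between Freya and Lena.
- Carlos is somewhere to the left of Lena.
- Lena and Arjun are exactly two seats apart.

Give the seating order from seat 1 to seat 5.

Freya, Arjun, Carlos, Lena, Bob

From clue 1: Arjun → seat 2.
From clues 1–2: Bob is in {3,4,5}.
From clues 1–3: Freya → seat 1.
From clues 1–4: Carlos → seat 3, Lena → seat 4, Bob → seat 5.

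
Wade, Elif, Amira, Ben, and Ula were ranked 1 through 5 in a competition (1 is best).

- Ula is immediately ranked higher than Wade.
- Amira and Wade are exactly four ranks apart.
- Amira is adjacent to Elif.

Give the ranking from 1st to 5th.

From clue 1: Wade is in {2,3,4,5}.
From clues 1–2: Amira → rank 1, Ula → rank 4, Wade → rank 5.
From clues 1–3: Elif → rank 2, Ben → rank 3.

Amira, Elif, Ben, Ula, Wade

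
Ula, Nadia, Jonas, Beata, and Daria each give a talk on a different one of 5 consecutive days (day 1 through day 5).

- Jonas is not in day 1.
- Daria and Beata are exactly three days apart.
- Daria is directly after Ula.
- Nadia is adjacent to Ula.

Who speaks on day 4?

Daria

With clues 1–3, Beata is ruled out for day 4.
With clues 1–4, Jonas, Nadia, and Ula are ruled out for day 4.
So day 4 is Daria.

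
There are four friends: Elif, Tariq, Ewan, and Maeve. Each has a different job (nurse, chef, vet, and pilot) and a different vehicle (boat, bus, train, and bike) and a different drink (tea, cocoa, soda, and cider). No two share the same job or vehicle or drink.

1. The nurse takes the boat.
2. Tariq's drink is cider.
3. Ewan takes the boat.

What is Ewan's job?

With clues 1–3, chef, pilot, and vet are impossible for Ewan's job.
That leaves nurse.

nurse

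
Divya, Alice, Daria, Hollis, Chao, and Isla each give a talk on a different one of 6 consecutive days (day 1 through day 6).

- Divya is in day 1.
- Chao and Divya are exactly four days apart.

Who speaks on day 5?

Chao

With clue 1, Divya is ruled out for day 5.
With clues 1–2, Alice, Daria, Hollis, and Isla are ruled out for day 5.
So day 5 is Chao.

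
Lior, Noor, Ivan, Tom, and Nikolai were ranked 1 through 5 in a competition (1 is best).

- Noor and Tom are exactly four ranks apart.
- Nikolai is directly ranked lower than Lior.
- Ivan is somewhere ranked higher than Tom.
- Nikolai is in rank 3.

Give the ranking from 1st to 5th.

Noor, Lior, Nikolai, Ivan, Tom

From clue 1: Noor is in {1,5}.
From clues 1–2: Lior is in {2,3}.
From clues 1–3: Noor → rank 1, Tom → rank 5.
From clues 1–4: Lior → rank 2, Nikolai → rank 3, Ivan → rank 4.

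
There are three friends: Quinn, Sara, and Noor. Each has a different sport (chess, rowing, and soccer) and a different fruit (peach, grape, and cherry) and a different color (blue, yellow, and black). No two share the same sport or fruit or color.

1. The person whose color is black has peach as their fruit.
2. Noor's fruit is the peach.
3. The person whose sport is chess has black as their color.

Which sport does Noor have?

chess

With clues 1–3, rowing and soccer are impossible for Noor's sport.
That leaves chess.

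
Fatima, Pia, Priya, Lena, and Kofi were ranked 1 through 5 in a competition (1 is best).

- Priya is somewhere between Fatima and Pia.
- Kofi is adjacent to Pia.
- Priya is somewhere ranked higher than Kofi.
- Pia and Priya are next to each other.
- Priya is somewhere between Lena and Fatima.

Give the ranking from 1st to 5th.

From clue 1: Priya is in {2,3,4}.
From clues 1–3: Fatima is in {1,2}.
From clues 1–5: Fatima → rank 1, Priya → rank 2, Pia → rank 3, Kofi → rank 4, Lena → rank 5.

Fatima, Priya, Pia, Kofi, Lena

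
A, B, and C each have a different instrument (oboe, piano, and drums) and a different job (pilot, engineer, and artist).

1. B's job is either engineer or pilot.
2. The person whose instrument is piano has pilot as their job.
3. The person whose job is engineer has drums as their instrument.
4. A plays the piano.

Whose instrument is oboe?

With clues 1–3, B is impossible for the one with instrument oboe.
With clues 1–4, A is impossible for the one with instrument oboe.
That leaves C.

C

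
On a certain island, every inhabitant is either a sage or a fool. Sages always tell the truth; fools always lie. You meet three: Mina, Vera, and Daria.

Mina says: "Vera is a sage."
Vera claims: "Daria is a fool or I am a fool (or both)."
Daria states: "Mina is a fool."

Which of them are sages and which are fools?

Mina: sage, Vera: sage, Daria: fool

Consider Mina. Suppose Mina is a fool.
Then no assignment of the remaining roles makes every statement match its speaker's type — contradiction.
So Mina is a sage.
With that fixed, Daria's statement is false, so Daria is a fool.
With that fixed, Vera's statement is true, so Vera is a sage.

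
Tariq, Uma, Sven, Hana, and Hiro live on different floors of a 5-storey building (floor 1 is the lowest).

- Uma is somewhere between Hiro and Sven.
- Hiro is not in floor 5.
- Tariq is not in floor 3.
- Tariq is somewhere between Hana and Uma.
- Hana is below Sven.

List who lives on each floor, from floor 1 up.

From clue 1: Uma is in {2,3,4}.
From clues 1–4: Tariq is in {2,4}.
From clues 1–5: Hana → floor 1, Tariq → floor 2, Hiro → floor 3, Uma → floor 4, Sven → floor 5.

Hana, Tariq, Hiro, Uma, Sven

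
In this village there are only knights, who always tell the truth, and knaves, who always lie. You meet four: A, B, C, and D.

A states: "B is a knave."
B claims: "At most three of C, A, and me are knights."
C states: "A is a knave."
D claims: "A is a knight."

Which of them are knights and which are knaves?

Regardless of anyone's role, B's statement is true, so B is a knight.
With that fixed, A's statement is false, so A is a knave.
With that fixed, C's statement is true, so C is a knight.
With that fixed, D's statement is false, so D is a knave.

A: knave, B: knight, C: knight, D: knave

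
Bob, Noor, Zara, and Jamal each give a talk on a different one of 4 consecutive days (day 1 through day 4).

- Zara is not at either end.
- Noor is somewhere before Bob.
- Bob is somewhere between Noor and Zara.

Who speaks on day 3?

Zara

With clues 1–3, Bob, Jamal, and Noor are ruled out for day 3.
So day 3 is Zara.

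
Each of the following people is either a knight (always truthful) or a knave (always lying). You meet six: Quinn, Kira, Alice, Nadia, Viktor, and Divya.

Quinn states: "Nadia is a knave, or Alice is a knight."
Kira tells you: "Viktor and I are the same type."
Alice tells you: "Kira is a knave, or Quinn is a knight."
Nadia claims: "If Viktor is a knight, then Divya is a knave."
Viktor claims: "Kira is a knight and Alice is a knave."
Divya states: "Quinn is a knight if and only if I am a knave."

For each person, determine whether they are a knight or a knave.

Consider Quinn. Suppose Quinn is a knight.
Then whichever role Divya has, Divya's statement has the wrong truth value — contradiction.
So Quinn is a knave.
Consider Kira. Suppose Kira is a knave.
Then no assignment of the remaining roles makes every statement match its speaker's type — contradiction.
So Kira is a knight.
With that fixed, Alice's statement is false, so Alice is a knave.
With that fixed, Viktor's statement is true, so Viktor is a knight.
Consider Nadia. Suppose Nadia is a knave.
Then Quinn's statement comes out true, contradicting Quinn being a knave.
So Nadia is a knight.
Consider Divya. Suppose Divya is a knight.
Then Nadia's statement comes out false, contradicting Nadia being a knight.
So Divya is a knave.

Quinn: knave, Kira: knight, Alice: knave, Nadia: knight, Viktor: knight, Divya: knave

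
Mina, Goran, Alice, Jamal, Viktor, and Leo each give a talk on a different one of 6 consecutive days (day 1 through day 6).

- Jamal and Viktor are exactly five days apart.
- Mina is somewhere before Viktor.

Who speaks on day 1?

With clue 1, Alice, Goran, Leo, and Mina are ruled out for day 1.
With clues 1–2, Viktor is ruled out for day 1.
So day 1 is Jamal.

Jamal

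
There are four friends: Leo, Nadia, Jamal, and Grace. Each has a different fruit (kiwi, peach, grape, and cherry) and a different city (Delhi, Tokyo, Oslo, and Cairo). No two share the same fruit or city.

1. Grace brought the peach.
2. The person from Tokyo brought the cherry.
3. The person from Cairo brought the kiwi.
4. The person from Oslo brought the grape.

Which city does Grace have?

Delhi

With clues 1–2, Tokyo is impossible for Grace's city.
With clues 1–3, Cairo is impossible for Grace's city.
With clues 1–4, Oslo is impossible for Grace's city.
That leaves Delhi.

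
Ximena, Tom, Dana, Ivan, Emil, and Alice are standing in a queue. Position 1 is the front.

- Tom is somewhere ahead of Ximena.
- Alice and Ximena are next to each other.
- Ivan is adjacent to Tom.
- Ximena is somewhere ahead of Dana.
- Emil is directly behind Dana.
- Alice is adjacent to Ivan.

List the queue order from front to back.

Tom, Ivan, Alice, Ximena, Dana, Emil

From clue 1: Ximena is in {2,3,4,5,6}.
From clues 1–2: Tom is in {1,2,3,4}.
From clues 1–3: Ximena is in {3,4,5,6}.
From clues 1–4: Dana is in {5,6}.
From clues 1–5: Dana → position 5, Emil → position 6.
From clues 1–6: Tom → position 1, Ivan → position 2, Alice → position 3, Ximena → position 4.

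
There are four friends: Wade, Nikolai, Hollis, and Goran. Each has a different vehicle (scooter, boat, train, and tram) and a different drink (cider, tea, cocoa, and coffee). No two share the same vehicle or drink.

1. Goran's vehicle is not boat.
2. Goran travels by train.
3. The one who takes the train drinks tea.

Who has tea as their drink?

With clues 1–3, Hollis, Nikolai, and Wade are impossible for the one with drink tea.
That leaves Goran.

Goran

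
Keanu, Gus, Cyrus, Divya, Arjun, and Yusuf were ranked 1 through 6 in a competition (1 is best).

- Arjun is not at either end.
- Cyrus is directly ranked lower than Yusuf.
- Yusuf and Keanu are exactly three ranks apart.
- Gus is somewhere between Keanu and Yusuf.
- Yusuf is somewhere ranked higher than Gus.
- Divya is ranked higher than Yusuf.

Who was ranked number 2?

With clues 1–4, Divya and Yusuf are ruled out for rank 2.
With clues 1–5, Gus and Keanu are ruled out for rank 2.
With clues 1–6, Cyrus is ruled out for rank 2.
So rank 2 is Arjun.

Arjun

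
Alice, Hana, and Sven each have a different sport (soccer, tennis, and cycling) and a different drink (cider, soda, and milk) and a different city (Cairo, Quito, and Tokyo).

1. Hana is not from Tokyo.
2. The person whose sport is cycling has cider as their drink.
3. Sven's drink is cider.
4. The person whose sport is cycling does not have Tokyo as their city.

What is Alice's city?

With clues 1–4, Cairo and Quito are impossible for Alice's city.
That leaves Tokyo.

Tokyo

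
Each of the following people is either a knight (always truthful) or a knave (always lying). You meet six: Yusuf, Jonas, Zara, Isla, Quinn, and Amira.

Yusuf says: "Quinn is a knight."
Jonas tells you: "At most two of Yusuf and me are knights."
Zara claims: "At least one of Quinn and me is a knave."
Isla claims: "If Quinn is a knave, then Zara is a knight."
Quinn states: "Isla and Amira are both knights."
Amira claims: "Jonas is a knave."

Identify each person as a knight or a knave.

Yusuf: knave, Jonas: knight, Zara: knight, Isla: knight, Quinn: knave, Amira: knave

Regardless of anyone's role, Jonas's statement is true, so Jonas is a knight.
With that fixed, Amira's statement is false, so Amira is a knave.
With that fixed, Quinn's statement is false, so Quinn is a knave.
With that fixed, Yusuf's statement is false, so Yusuf is a knave.
With that fixed, Zara's statement is true, so Zara is a knight.
With that fixed, Isla's statement is true, so Isla is a knight.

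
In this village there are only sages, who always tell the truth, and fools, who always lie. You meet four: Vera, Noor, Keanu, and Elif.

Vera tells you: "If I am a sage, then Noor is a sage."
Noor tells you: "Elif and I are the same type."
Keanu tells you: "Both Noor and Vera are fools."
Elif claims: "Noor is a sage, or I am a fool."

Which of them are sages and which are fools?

Vera: sage, Noor: sage, Keanu: fool, Elif: sage

Consider Vera. Suppose Vera is a fool.
Then Vera's own statement would have to be false, but it can't be — contradiction.
So Vera is a sage.
With that fixed, Keanu's statement is false, so Keanu is a fool.
Consider Noor. Suppose Noor is a fool.
Then Vera's statement comes out false, contradicting Vera being a sage.
So Noor is a sage.
With that fixed, Elif's statement is true, so Elif is a sage.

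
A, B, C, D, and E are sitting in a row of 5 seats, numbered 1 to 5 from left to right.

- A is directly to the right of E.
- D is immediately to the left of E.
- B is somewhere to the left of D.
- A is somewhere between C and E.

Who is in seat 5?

C

With clue 1, E is ruled out for seat 5.
With clues 1–2, D is ruled out for seat 5.
With clues 1–3, B is ruled out for seat 5.
With clues 1–4, A is ruled out for seat 5.
So seat 5 is C.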